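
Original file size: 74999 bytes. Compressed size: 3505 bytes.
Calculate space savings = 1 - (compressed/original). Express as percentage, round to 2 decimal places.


ratio = compressed/original = 3505/74999 = 0.046734
savings = 1 - ratio = 1 - 0.046734 = 0.953266
as a percentage: 0.953266 * 100 = 95.33%

Space savings = 1 - 3505/74999 = 95.33%


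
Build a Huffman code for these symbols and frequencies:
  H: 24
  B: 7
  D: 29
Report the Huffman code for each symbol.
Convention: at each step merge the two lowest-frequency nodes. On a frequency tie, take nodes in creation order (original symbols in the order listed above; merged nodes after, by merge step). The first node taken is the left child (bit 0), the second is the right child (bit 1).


Huffman tree construction:
Step 1: Merge B(7) + H(24) = 31
Step 2: Merge D(29) + (B+H)(31) = 60
Read each symbol's code off the tree from the root (left child = 0, right child = 1).

Codes:
  H: 11 (length 2)
  B: 10 (length 2)
  D: 0 (length 1)
Average code length: 91/60 = 1.5167 bits/symbol


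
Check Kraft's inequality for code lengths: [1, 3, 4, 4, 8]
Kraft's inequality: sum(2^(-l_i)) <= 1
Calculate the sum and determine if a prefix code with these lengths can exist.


Sum = 2^(-1) + 2^(-3) + 2^(-4) + 2^(-4) + 2^(-8)
    = 0.5 + 0.125 + 0.0625 + 0.0625 + 0.00390625
    = 193/256 = 0.75390625
Since 0.75390625 <= 1, Kraft's inequality IS satisfied.
A prefix code with these lengths CAN exist.

Kraft sum = 0.75390625. Satisfied.


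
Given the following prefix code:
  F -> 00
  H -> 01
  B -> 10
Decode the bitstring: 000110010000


Decoding step by step:
Bits 00 -> F
Bits 01 -> H
Bits 10 -> B
Bits 01 -> H
Bits 00 -> F
Bits 00 -> F


Decoded message: FHBHFF


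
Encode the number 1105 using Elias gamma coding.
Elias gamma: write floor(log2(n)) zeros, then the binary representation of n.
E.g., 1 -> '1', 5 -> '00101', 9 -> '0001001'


num_bits = floor(log2(1105)) + 1 = 11
leading_zeros = num_bits - 1 = 10
binary(1105) = 10001010001

Elias gamma(1105) = '0000000000' + '10001010001' = 000000000010001010001 (21 bits)


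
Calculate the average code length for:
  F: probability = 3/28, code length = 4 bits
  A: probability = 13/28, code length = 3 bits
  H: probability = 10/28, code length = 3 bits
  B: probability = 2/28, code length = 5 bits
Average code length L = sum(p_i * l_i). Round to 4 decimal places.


Weighted contributions p_i * l_i:
  F: (3/28) * 4 = 12/28
  A: (13/28) * 3 = 39/28
  H: (10/28) * 3 = 30/28
  B: (2/28) * 5 = 10/28
Sum = (12 + 39 + 30 + 10)/28 = 91/28

L = 91/28 = 3.2500 bits/symbol


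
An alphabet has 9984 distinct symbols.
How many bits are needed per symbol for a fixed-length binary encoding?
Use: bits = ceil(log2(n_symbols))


log2(9984) = 13.2854
Bracket: 2^13 = 8192 < 9984 <= 2^14 = 16384
So ceil(log2(9984)) = 14

bits = ceil(log2(9984)) = ceil(13.2854) = 14 bits


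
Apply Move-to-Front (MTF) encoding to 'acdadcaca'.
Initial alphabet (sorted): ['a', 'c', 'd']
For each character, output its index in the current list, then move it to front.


MTF encoding:
'a': index 0 in ['a', 'c', 'd'] -> ['a', 'c', 'd']
'c': index 1 in ['a', 'c', 'd'] -> ['c', 'a', 'd']
'd': index 2 in ['c', 'a', 'd'] -> ['d', 'c', 'a']
'a': index 2 in ['d', 'c', 'a'] -> ['a', 'd', 'c']
'd': index 1 in ['a', 'd', 'c'] -> ['d', 'a', 'c']
'c': index 2 in ['d', 'a', 'c'] -> ['c', 'd', 'a']
'a': index 2 in ['c', 'd', 'a'] -> ['a', 'c', 'd']
'c': index 1 in ['a', 'c', 'd'] -> ['c', 'a', 'd']
'a': index 1 in ['c', 'a', 'd'] -> ['a', 'c', 'd']


Output: [0, 1, 2, 2, 1, 2, 2, 1, 1]


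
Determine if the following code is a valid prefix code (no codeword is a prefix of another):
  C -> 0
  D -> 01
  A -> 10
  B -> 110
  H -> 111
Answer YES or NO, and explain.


Checking each pair (does one codeword prefix another?):
  C='0' vs D='01': prefix -- VIOLATION

NO -- this is NOT a valid prefix code. C (0) is a prefix of D (01).


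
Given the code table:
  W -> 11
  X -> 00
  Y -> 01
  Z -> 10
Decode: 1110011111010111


Decoding:
11 -> W
10 -> Z
01 -> Y
11 -> W
11 -> W
01 -> Y
01 -> Y
11 -> W


Result: WZYWWYYW


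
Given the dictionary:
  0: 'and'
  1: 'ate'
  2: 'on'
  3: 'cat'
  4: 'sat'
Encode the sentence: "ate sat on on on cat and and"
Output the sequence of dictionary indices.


Look up each word in the dictionary:
  'ate' -> 1
  'sat' -> 4
  'on' -> 2
  'on' -> 2
  'on' -> 2
  'cat' -> 3
  'and' -> 0
  'and' -> 0

Encoded: [1, 4, 2, 2, 2, 3, 0, 0]


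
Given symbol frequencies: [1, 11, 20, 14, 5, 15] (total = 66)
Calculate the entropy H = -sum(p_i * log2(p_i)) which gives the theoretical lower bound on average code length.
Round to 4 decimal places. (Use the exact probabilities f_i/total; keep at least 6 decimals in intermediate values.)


Per-symbol terms -p_i * log2(p_i) with p_i = f_i/66:
  p = 1/66 = 0.015152: log2(p) = -6.044394, -p*log2(p) = 0.091582
  p = 11/66 = 0.166667: log2(p) = -2.584963, -p*log2(p) = 0.430827
  p = 20/66 = 0.303030: log2(p) = -1.722466, -p*log2(p) = 0.521959
  p = 14/66 = 0.212121: log2(p) = -2.237039, -p*log2(p) = 0.474523
  p = 5/66 = 0.075758: log2(p) = -3.722466, -p*log2(p) = 0.282005
  p = 15/66 = 0.227273: log2(p) = -2.137504, -p*log2(p) = 0.485796
H = 0.091582 + 0.430827 + 0.521959 + 0.474523 + 0.282005 + 0.485796 = 2.286692

H = 2.2867 bits/symbol


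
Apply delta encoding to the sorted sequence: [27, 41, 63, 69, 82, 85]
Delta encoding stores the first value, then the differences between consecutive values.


First value: 27
Deltas:
  41 - 27 = 14
  63 - 41 = 22
  69 - 63 = 6
  82 - 69 = 13
  85 - 82 = 3


Delta encoded: [27, 14, 22, 6, 13, 3]


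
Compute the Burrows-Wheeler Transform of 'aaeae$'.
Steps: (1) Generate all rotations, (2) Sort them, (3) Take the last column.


Rotations (sorted):
  0: $aaeae -> last char: e
  1: aaeae$ -> last char: $
  2: ae$aae -> last char: e
  3: aeae$a -> last char: a
  4: e$aaea -> last char: a
  5: eae$aa -> last char: a


BWT = e$eaaa


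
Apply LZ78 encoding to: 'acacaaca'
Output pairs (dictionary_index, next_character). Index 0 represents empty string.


LZ78 encoding steps:
Dictionary: {0: ''}
Step 1: w='' (idx 0), next='a' -> output (0, 'a'), add 'a' as idx 1
Step 2: w='' (idx 0), next='c' -> output (0, 'c'), add 'c' as idx 2
Step 3: w='a' (idx 1), next='c' -> output (1, 'c'), add 'ac' as idx 3
Step 4: w='a' (idx 1), next='a' -> output (1, 'a'), add 'aa' as idx 4
Step 5: w='c' (idx 2), next='a' -> output (2, 'a'), add 'ca' as idx 5


Encoded: [(0, 'a'), (0, 'c'), (1, 'c'), (1, 'a'), (2, 'a')]


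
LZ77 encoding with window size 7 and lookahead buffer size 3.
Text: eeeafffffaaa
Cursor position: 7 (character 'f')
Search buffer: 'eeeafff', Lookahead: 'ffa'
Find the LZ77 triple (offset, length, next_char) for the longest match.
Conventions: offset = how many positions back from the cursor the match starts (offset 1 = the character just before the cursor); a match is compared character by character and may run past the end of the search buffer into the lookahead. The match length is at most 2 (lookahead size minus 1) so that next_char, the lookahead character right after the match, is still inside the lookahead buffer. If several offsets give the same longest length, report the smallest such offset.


Try each offset into the search buffer:
  offset=1 (pos 6, char 'f'): match length 2
  offset=2 (pos 5, char 'f'): match length 2
  offset=3 (pos 4, char 'f'): match length 2
  offset=4 (pos 3, char 'a'): match length 0
  offset=5 (pos 2, char 'e'): match length 0
  offset=6 (pos 1, char 'e'): match length 0
  offset=7 (pos 0, char 'e'): match length 0
Longest match has length 2, found at offsets 1, 2, 3; take the smallest, offset 1.
next_char = character at position 7 + 2 = 9 -> 'a'

Best match: offset=1, length=2 (matching 'ff' starting at position 6)
LZ77 triple: (1, 2, 'a')


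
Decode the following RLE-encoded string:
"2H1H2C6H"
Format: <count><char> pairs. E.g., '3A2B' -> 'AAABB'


Expanding each <count><char> pair:
  2H -> 'HH'
  1H -> 'H'
  2C -> 'CC'
  6H -> 'HHHHHH'

Decoded = HHHCCHHHHHH


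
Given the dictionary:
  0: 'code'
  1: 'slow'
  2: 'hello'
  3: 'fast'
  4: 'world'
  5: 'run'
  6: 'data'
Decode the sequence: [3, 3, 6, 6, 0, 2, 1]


Look up each index in the dictionary:
  3 -> 'fast'
  3 -> 'fast'
  6 -> 'data'
  6 -> 'data'
  0 -> 'code'
  2 -> 'hello'
  1 -> 'slow'

Decoded: "fast fast data data code hello slow"


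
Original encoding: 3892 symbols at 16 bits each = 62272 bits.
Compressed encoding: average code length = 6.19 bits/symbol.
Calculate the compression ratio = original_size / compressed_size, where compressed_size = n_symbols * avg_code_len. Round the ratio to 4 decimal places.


original_size = n_symbols * orig_bits = 3892 * 16 = 62272 bits
compressed_size = n_symbols * avg_code_len = 3892 * 6.19 = 24091.48 bits
ratio = original_size / compressed_size = 62272 / 24091.48 = 2.5848

Compression ratio = 2.5848


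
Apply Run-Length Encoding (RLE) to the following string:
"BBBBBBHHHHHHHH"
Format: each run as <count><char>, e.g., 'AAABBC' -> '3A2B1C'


Scanning runs left to right:
  i=0: run of 'B' x 6 -> '6B'
  i=6: run of 'H' x 8 -> '8H'

RLE = 6B8H


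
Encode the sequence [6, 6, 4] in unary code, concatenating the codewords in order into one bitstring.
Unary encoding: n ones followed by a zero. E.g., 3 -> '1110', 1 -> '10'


Encode each number as n ones followed by a terminating 0:
  6 -> 1111110 (7 bits)
  6 -> 1111110 (7 bits)
  4 -> 11110 (5 bits)
Total length = 7 + 7 + 5 = 19 bits.

Unary([6, 6, 4]) = 1111110111111011110 (19 bits)


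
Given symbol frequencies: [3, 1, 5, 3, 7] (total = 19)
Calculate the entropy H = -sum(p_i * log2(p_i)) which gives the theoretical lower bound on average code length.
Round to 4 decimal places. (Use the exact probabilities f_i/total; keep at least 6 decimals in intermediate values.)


Per-symbol terms -p_i * log2(p_i) with p_i = f_i/19:
  p = 3/19 = 0.157895: log2(p) = -2.662965, -p*log2(p) = 0.420468
  p = 1/19 = 0.052632: log2(p) = -4.247928, -p*log2(p) = 0.223575
  p = 5/19 = 0.263158: log2(p) = -1.925999, -p*log2(p) = 0.506842
  p = 3/19 = 0.157895: log2(p) = -2.662965, -p*log2(p) = 0.420468
  p = 7/19 = 0.368421: log2(p) = -1.440573, -p*log2(p) = 0.530737
H = 0.420468 + 0.223575 + 0.506842 + 0.420468 + 0.530737 = 2.102090

H = 2.1021 bits/symbol


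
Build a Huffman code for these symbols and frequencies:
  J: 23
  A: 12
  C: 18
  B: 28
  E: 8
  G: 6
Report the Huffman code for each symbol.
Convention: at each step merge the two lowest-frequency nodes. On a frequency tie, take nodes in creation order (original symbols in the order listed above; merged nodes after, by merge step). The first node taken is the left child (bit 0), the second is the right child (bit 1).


Huffman tree construction:
Step 1: Merge G(6) + E(8) = 14
Step 2: Merge A(12) + (G+E)(14) = 26
Step 3: Merge C(18) + J(23) = 41
Step 4: Merge (A+(G+E))(26) + B(28) = 54
Step 5: Merge (C+J)(41) + ((A+(G+E))+B)(54) = 95
Read each symbol's code off the tree from the root (left child = 0, right child = 1).

Codes:
  J: 01 (length 2)
  A: 100 (length 3)
  C: 00 (length 2)
  B: 11 (length 2)
  E: 1011 (length 4)
  G: 1010 (length 4)
Average code length: 230/95 = 2.4211 bits/symbol


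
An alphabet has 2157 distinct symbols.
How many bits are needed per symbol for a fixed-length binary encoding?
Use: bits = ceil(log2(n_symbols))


log2(2157) = 11.0748
Bracket: 2^11 = 2048 < 2157 <= 2^12 = 4096
So ceil(log2(2157)) = 12

bits = ceil(log2(2157)) = ceil(11.0748) = 12 bits


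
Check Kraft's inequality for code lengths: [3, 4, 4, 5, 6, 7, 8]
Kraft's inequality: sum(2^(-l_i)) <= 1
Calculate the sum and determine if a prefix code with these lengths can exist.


Sum = 2^(-3) + 2^(-4) + 2^(-4) + 2^(-5) + 2^(-6) + 2^(-7) + 2^(-8)
    = 0.125 + 0.0625 + 0.0625 + 0.03125 + 0.015625 + 0.0078125 + 0.00390625
    = 79/256 = 0.30859375
Since 0.30859375 <= 1, Kraft's inequality IS satisfied.
A prefix code with these lengths CAN exist.

Kraft sum = 0.30859375. Satisfied.


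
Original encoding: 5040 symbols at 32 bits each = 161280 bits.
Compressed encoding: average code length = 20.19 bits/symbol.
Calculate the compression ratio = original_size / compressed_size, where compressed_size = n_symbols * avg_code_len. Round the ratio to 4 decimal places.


original_size = n_symbols * orig_bits = 5040 * 32 = 161280 bits
compressed_size = n_symbols * avg_code_len = 5040 * 20.19 = 101757.6 bits
ratio = original_size / compressed_size = 161280 / 101757.6 = 1.5849

Compression ratio = 1.5849


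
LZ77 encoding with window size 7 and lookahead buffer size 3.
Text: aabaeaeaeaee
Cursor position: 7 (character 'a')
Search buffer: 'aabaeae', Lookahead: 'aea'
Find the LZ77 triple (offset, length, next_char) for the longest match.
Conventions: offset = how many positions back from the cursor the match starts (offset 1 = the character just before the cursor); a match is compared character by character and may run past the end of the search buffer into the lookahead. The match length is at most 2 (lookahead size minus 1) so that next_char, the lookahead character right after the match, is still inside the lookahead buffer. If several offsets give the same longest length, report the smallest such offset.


Try each offset into the search buffer:
  offset=1 (pos 6, char 'e'): match length 0
  offset=2 (pos 5, char 'a'): match length 2
  offset=3 (pos 4, char 'e'): match length 0
  offset=4 (pos 3, char 'a'): match length 2
  offset=5 (pos 2, char 'b'): match length 0
  offset=6 (pos 1, char 'a'): match length 1
  offset=7 (pos 0, char 'a'): match length 1
Longest match has length 2, found at offsets 2, 4; take the smallest, offset 2.
next_char = character at position 7 + 2 = 9 -> 'a'

Best match: offset=2, length=2 (matching 'ae' starting at position 5)
LZ77 triple: (2, 2, 'a')


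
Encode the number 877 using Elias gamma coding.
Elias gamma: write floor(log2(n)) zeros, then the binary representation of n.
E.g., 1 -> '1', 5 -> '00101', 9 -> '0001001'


num_bits = floor(log2(877)) + 1 = 10
leading_zeros = num_bits - 1 = 9
binary(877) = 1101101101

Elias gamma(877) = '000000000' + '1101101101' = 0000000001101101101 (19 bits)


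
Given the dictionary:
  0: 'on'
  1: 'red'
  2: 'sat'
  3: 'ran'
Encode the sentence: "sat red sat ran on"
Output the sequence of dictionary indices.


Look up each word in the dictionary:
  'sat' -> 2
  'red' -> 1
  'sat' -> 2
  'ran' -> 3
  'on' -> 0

Encoded: [2, 1, 2, 3, 0]


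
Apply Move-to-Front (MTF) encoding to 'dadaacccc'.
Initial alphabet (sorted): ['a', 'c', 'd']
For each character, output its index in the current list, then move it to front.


MTF encoding:
'd': index 2 in ['a', 'c', 'd'] -> ['d', 'a', 'c']
'a': index 1 in ['d', 'a', 'c'] -> ['a', 'd', 'c']
'd': index 1 in ['a', 'd', 'c'] -> ['d', 'a', 'c']
'a': index 1 in ['d', 'a', 'c'] -> ['a', 'd', 'c']
'a': index 0 in ['a', 'd', 'c'] -> ['a', 'd', 'c']
'c': index 2 in ['a', 'd', 'c'] -> ['c', 'a', 'd']
'c': index 0 in ['c', 'a', 'd'] -> ['c', 'a', 'd']
'c': index 0 in ['c', 'a', 'd'] -> ['c', 'a', 'd']
'c': index 0 in ['c', 'a', 'd'] -> ['c', 'a', 'd']


Output: [2, 1, 1, 1, 0, 2, 0, 0, 0]


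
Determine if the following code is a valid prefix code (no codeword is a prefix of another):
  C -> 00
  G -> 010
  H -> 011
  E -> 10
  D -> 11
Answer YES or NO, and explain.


Checking each pair (does one codeword prefix another?):
  C='00' vs G='010': no prefix
  C='00' vs H='011': no prefix
  C='00' vs E='10': no prefix
  C='00' vs D='11': no prefix
  G='010' vs C='00': no prefix
  G='010' vs H='011': no prefix
  G='010' vs E='10': no prefix
  G='010' vs D='11': no prefix
  H='011' vs C='00': no prefix
  H='011' vs G='010': no prefix
  H='011' vs E='10': no prefix
  H='011' vs D='11': no prefix
  E='10' vs C='00': no prefix
  E='10' vs G='010': no prefix
  E='10' vs H='011': no prefix
  E='10' vs D='11': no prefix
  D='11' vs C='00': no prefix
  D='11' vs G='010': no prefix
  D='11' vs H='011': no prefix
  D='11' vs E='10': no prefix
No violation found over all pairs.

YES -- this is a valid prefix code. No codeword is a prefix of any other codeword.


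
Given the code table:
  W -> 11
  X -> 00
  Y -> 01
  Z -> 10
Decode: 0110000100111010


Decoding:
01 -> Y
10 -> Z
00 -> X
01 -> Y
00 -> X
11 -> W
10 -> Z
10 -> Z


Result: YZXYXWZZ


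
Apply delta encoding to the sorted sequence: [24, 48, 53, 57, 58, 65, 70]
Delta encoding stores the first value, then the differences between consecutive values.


First value: 24
Deltas:
  48 - 24 = 24
  53 - 48 = 5
  57 - 53 = 4
  58 - 57 = 1
  65 - 58 = 7
  70 - 65 = 5


Delta encoded: [24, 24, 5, 4, 1, 7, 5]


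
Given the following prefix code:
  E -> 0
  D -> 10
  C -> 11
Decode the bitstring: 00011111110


Decoding step by step:
Bits 0 -> E
Bits 0 -> E
Bits 0 -> E
Bits 11 -> C
Bits 11 -> C
Bits 11 -> C
Bits 10 -> D


Decoded message: EEECCCD


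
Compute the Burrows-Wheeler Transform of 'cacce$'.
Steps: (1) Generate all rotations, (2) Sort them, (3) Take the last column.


Rotations (sorted):
  0: $cacce -> last char: e
  1: acce$c -> last char: c
  2: cacce$ -> last char: $
  3: cce$ca -> last char: a
  4: ce$cac -> last char: c
  5: e$cacc -> last char: c


BWT = ec$acc


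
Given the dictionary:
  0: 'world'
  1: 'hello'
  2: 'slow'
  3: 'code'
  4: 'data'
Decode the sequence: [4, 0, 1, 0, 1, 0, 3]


Look up each index in the dictionary:
  4 -> 'data'
  0 -> 'world'
  1 -> 'hello'
  0 -> 'world'
  1 -> 'hello'
  0 -> 'world'
  3 -> 'code'

Decoded: "data world hello world hello world code"


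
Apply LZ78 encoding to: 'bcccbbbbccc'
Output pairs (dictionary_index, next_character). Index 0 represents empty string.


LZ78 encoding steps:
Dictionary: {0: ''}
Step 1: w='' (idx 0), next='b' -> output (0, 'b'), add 'b' as idx 1
Step 2: w='' (idx 0), next='c' -> output (0, 'c'), add 'c' as idx 2
Step 3: w='c' (idx 2), next='c' -> output (2, 'c'), add 'cc' as idx 3
Step 4: w='b' (idx 1), next='b' -> output (1, 'b'), add 'bb' as idx 4
Step 5: w='bb' (idx 4), next='c' -> output (4, 'c'), add 'bbc' as idx 5
Step 6: w='cc' (idx 3), end of input -> output (3, '')


Encoded: [(0, 'b'), (0, 'c'), (2, 'c'), (1, 'b'), (4, 'c'), (3, '')]


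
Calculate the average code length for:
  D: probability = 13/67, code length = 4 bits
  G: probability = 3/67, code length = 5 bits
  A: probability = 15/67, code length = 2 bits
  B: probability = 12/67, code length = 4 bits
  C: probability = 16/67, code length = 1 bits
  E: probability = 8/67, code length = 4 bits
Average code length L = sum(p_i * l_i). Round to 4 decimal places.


Weighted contributions p_i * l_i:
  D: (13/67) * 4 = 52/67
  G: (3/67) * 5 = 15/67
  A: (15/67) * 2 = 30/67
  B: (12/67) * 4 = 48/67
  C: (16/67) * 1 = 16/67
  E: (8/67) * 4 = 32/67
Sum = (52 + 15 + 30 + 48 + 16 + 32)/67 = 193/67

L = 193/67 = 2.8806 bits/symbol


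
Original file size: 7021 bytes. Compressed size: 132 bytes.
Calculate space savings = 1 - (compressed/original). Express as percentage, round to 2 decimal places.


ratio = compressed/original = 132/7021 = 0.018801
savings = 1 - ratio = 1 - 0.018801 = 0.981199
as a percentage: 0.981199 * 100 = 98.12%

Space savings = 1 - 132/7021 = 98.12%


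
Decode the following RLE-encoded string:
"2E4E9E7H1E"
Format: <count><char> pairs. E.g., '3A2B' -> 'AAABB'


Expanding each <count><char> pair:
  2E -> 'EE'
  4E -> 'EEEE'
  9E -> 'EEEEEEEEE'
  7H -> 'HHHHHHH'
  1E -> 'E'

Decoded = EEEEEEEEEEEEEEEHHHHHHHE


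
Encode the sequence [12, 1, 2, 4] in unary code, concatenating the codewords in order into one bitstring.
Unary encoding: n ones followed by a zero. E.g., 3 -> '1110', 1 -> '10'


Encode each number as n ones followed by a terminating 0:
  12 -> 1111111111110 (13 bits)
  1 -> 10 (2 bits)
  2 -> 110 (3 bits)
  4 -> 11110 (5 bits)
Total length = 13 + 2 + 3 + 5 = 23 bits.

Unary([12, 1, 2, 4]) = 11111111111101011011110 (23 bits)


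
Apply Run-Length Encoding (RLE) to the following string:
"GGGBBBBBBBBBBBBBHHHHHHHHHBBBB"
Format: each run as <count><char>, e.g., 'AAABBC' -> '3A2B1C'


Scanning runs left to right:
  i=0: run of 'G' x 3 -> '3G'
  i=3: run of 'B' x 13 -> '13B'
  i=16: run of 'H' x 9 -> '9H'
  i=25: run of 'B' x 4 -> '4B'

RLE = 3G13B9H4B


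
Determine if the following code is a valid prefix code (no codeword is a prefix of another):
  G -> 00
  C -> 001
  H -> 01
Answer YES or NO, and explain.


Checking each pair (does one codeword prefix another?):
  G='00' vs C='001': prefix -- VIOLATION

NO -- this is NOT a valid prefix code. G (00) is a prefix of C (001).


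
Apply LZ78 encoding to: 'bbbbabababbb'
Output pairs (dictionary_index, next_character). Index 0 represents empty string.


LZ78 encoding steps:
Dictionary: {0: ''}
Step 1: w='' (idx 0), next='b' -> output (0, 'b'), add 'b' as idx 1
Step 2: w='b' (idx 1), next='b' -> output (1, 'b'), add 'bb' as idx 2
Step 3: w='b' (idx 1), next='a' -> output (1, 'a'), add 'ba' as idx 3
Step 4: w='ba' (idx 3), next='b' -> output (3, 'b'), add 'bab' as idx 4
Step 5: w='' (idx 0), next='a' -> output (0, 'a'), add 'a' as idx 5
Step 6: w='bb' (idx 2), next='b' -> output (2, 'b'), add 'bbb' as idx 6


Encoded: [(0, 'b'), (1, 'b'), (1, 'a'), (3, 'b'), (0, 'a'), (2, 'b')]


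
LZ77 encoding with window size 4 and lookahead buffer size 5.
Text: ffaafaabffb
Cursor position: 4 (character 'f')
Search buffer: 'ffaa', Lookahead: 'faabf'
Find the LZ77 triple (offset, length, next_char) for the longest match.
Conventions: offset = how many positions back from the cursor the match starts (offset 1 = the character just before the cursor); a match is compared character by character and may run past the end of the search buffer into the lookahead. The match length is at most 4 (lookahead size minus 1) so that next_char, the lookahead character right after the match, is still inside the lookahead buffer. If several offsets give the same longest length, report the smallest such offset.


Try each offset into the search buffer:
  offset=1 (pos 3, char 'a'): match length 0
  offset=2 (pos 2, char 'a'): match length 0
  offset=3 (pos 1, char 'f'): match length 3
  offset=4 (pos 0, char 'f'): match length 1
Longest match has length 3 at offset 3.
next_char = character at position 4 + 3 = 7 -> 'b'

Best match: offset=3, length=3 (matching 'faa' starting at position 1)
LZ77 triple: (3, 3, 'b')


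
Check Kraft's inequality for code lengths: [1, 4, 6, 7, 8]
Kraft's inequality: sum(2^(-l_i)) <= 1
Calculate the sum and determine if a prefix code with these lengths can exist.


Sum = 2^(-1) + 2^(-4) + 2^(-6) + 2^(-7) + 2^(-8)
    = 0.5 + 0.0625 + 0.015625 + 0.0078125 + 0.00390625
    = 151/256 = 0.58984375
Since 0.58984375 <= 1, Kraft's inequality IS satisfied.
A prefix code with these lengths CAN exist.

Kraft sum = 0.58984375. Satisfied.


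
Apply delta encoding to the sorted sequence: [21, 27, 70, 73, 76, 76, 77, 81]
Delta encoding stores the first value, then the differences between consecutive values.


First value: 21
Deltas:
  27 - 21 = 6
  70 - 27 = 43
  73 - 70 = 3
  76 - 73 = 3
  76 - 76 = 0
  77 - 76 = 1
  81 - 77 = 4


Delta encoded: [21, 6, 43, 3, 3, 0, 1, 4]


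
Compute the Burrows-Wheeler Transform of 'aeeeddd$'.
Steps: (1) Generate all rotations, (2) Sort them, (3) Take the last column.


Rotations (sorted):
  0: $aeeeddd -> last char: d
  1: aeeeddd$ -> last char: $
  2: d$aeeedd -> last char: d
  3: dd$aeeed -> last char: d
  4: ddd$aeee -> last char: e
  5: eddd$aee -> last char: e
  6: eeddd$ae -> last char: e
  7: eeeddd$a -> last char: a


BWT = d$ddeeea


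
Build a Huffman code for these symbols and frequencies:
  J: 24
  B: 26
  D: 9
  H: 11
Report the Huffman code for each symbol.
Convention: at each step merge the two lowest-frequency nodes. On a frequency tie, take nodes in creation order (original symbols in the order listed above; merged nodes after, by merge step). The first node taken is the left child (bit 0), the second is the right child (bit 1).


Huffman tree construction:
Step 1: Merge D(9) + H(11) = 20
Step 2: Merge (D+H)(20) + J(24) = 44
Step 3: Merge B(26) + ((D+H)+J)(44) = 70
Read each symbol's code off the tree from the root (left child = 0, right child = 1).

Codes:
  J: 11 (length 2)
  B: 0 (length 1)
  D: 100 (length 3)
  H: 101 (length 3)
Average code length: 134/70 = 1.9143 bits/symbol


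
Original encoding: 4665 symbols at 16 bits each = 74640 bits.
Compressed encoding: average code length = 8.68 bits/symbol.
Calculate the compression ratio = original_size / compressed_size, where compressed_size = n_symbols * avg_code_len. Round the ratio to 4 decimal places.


original_size = n_symbols * orig_bits = 4665 * 16 = 74640 bits
compressed_size = n_symbols * avg_code_len = 4665 * 8.68 = 40492.2 bits
ratio = original_size / compressed_size = 74640 / 40492.2 = 1.8433

Compression ratio = 1.8433


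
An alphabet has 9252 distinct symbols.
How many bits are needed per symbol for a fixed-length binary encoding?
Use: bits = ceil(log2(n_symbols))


log2(9252) = 13.1755
Bracket: 2^13 = 8192 < 9252 <= 2^14 = 16384
So ceil(log2(9252)) = 14

bits = ceil(log2(9252)) = ceil(13.1755) = 14 bits


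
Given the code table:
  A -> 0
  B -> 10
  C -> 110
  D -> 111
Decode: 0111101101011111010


Decoding:
0 -> A
111 -> D
10 -> B
110 -> C
10 -> B
111 -> D
110 -> C
10 -> B


Result: ADBCBDCB


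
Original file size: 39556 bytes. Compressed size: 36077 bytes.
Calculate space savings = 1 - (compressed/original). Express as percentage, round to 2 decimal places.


ratio = compressed/original = 36077/39556 = 0.912049
savings = 1 - ratio = 1 - 0.912049 = 0.087951
as a percentage: 0.087951 * 100 = 8.8%

Space savings = 1 - 36077/39556 = 8.8%


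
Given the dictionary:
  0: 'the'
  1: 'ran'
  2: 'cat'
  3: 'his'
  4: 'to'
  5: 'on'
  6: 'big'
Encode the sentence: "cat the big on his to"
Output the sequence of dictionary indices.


Look up each word in the dictionary:
  'cat' -> 2
  'the' -> 0
  'big' -> 6
  'on' -> 5
  'his' -> 3
  'to' -> 4

Encoded: [2, 0, 6, 5, 3, 4]


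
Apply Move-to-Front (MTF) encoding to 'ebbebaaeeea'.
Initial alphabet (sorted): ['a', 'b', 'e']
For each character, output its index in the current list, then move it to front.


MTF encoding:
'e': index 2 in ['a', 'b', 'e'] -> ['e', 'a', 'b']
'b': index 2 in ['e', 'a', 'b'] -> ['b', 'e', 'a']
'b': index 0 in ['b', 'e', 'a'] -> ['b', 'e', 'a']
'e': index 1 in ['b', 'e', 'a'] -> ['e', 'b', 'a']
'b': index 1 in ['e', 'b', 'a'] -> ['b', 'e', 'a']
'a': index 2 in ['b', 'e', 'a'] -> ['a', 'b', 'e']
'a': index 0 in ['a', 'b', 'e'] -> ['a', 'b', 'e']
'e': index 2 in ['a', 'b', 'e'] -> ['e', 'a', 'b']
'e': index 0 in ['e', 'a', 'b'] -> ['e', 'a', 'b']
'e': index 0 in ['e', 'a', 'b'] -> ['e', 'a', 'b']
'a': index 1 in ['e', 'a', 'b'] -> ['a', 'e', 'b']


Output: [2, 2, 0, 1, 1, 2, 0, 2, 0, 0, 1]


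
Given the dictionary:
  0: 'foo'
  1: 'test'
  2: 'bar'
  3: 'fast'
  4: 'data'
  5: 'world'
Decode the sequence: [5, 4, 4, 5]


Look up each index in the dictionary:
  5 -> 'world'
  4 -> 'data'
  4 -> 'data'
  5 -> 'world'

Decoded: "world data data world"


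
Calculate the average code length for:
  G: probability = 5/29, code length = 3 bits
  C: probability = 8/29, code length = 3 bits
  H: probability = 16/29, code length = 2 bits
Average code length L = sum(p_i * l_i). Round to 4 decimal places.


Weighted contributions p_i * l_i:
  G: (5/29) * 3 = 15/29
  C: (8/29) * 3 = 24/29
  H: (16/29) * 2 = 32/29
Sum = (15 + 24 + 32)/29 = 71/29

L = 71/29 = 2.4483 bits/symbol


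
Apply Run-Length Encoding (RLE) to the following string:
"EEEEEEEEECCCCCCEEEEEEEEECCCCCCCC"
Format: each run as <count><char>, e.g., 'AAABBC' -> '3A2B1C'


Scanning runs left to right:
  i=0: run of 'E' x 9 -> '9E'
  i=9: run of 'C' x 6 -> '6C'
  i=15: run of 'E' x 9 -> '9E'
  i=24: run of 'C' x 8 -> '8C'

RLE = 9E6C9E8C


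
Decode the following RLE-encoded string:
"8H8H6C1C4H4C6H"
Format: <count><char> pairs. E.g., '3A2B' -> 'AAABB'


Expanding each <count><char> pair:
  8H -> 'HHHHHHHH'
  8H -> 'HHHHHHHH'
  6C -> 'CCCCCC'
  1C -> 'C'
  4H -> 'HHHH'
  4C -> 'CCCC'
  6H -> 'HHHHHH'

Decoded = HHHHHHHHHHHHHHHHCCCCCCCHHHHCCCCHHHHHH


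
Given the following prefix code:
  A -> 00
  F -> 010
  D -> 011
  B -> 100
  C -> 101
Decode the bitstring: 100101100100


Decoding step by step:
Bits 100 -> B
Bits 101 -> C
Bits 100 -> B
Bits 100 -> B


Decoded message: BCBB


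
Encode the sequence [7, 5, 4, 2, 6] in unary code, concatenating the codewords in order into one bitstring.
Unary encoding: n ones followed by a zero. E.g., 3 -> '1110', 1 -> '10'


Encode each number as n ones followed by a terminating 0:
  7 -> 11111110 (8 bits)
  5 -> 111110 (6 bits)
  4 -> 11110 (5 bits)
  2 -> 110 (3 bits)
  6 -> 1111110 (7 bits)
Total length = 8 + 6 + 5 + 3 + 7 = 29 bits.

Unary([7, 5, 4, 2, 6]) = 11111110111110111101101111110 (29 bits)


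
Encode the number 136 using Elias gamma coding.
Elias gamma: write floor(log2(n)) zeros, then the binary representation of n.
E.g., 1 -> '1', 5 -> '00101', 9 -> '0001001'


num_bits = floor(log2(136)) + 1 = 8
leading_zeros = num_bits - 1 = 7
binary(136) = 10001000

Elias gamma(136) = '0000000' + '10001000' = 000000010001000 (15 bits)


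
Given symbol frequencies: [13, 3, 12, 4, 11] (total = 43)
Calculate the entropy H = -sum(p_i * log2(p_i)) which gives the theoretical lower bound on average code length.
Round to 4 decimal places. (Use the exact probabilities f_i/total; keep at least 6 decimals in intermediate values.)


Per-symbol terms -p_i * log2(p_i) with p_i = f_i/43:
  p = 13/43 = 0.302326: log2(p) = -1.725825, -p*log2(p) = 0.521761
  p = 3/43 = 0.069767: log2(p) = -3.841302, -p*log2(p) = 0.267998
  p = 12/43 = 0.279070: log2(p) = -1.841302, -p*log2(p) = 0.513852
  p = 4/43 = 0.093023: log2(p) = -3.426265, -p*log2(p) = 0.318722
  p = 11/43 = 0.255814: log2(p) = -1.966833, -p*log2(p) = 0.503143
H = 0.521761 + 0.267998 + 0.513852 + 0.318722 + 0.503143 = 2.125476

H = 2.1255 bits/symbol


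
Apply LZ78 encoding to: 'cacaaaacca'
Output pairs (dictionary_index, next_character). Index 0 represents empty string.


LZ78 encoding steps:
Dictionary: {0: ''}
Step 1: w='' (idx 0), next='c' -> output (0, 'c'), add 'c' as idx 1
Step 2: w='' (idx 0), next='a' -> output (0, 'a'), add 'a' as idx 2
Step 3: w='c' (idx 1), next='a' -> output (1, 'a'), add 'ca' as idx 3
Step 4: w='a' (idx 2), next='a' -> output (2, 'a'), add 'aa' as idx 4
Step 5: w='a' (idx 2), next='c' -> output (2, 'c'), add 'ac' as idx 5
Step 6: w='ca' (idx 3), end of input -> output (3, '')


Encoded: [(0, 'c'), (0, 'a'), (1, 'a'), (2, 'a'), (2, 'c'), (3, '')]


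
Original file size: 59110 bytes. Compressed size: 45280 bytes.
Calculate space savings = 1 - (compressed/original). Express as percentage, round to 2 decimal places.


ratio = compressed/original = 45280/59110 = 0.766029
savings = 1 - ratio = 1 - 0.766029 = 0.233971
as a percentage: 0.233971 * 100 = 23.4%

Space savings = 1 - 45280/59110 = 23.4%


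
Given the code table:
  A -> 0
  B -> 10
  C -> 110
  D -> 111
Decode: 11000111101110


Decoding:
110 -> C
0 -> A
0 -> A
111 -> D
10 -> B
111 -> D
0 -> A


Result: CAADBDA


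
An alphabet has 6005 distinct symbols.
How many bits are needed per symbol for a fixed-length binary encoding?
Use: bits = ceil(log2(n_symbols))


log2(6005) = 12.5519
Bracket: 2^12 = 4096 < 6005 <= 2^13 = 8192
So ceil(log2(6005)) = 13

bits = ceil(log2(6005)) = ceil(12.5519) = 13 bits


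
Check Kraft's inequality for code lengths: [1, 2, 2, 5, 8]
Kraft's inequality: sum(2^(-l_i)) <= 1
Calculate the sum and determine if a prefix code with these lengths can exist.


Sum = 2^(-1) + 2^(-2) + 2^(-2) + 2^(-5) + 2^(-8)
    = 0.5 + 0.25 + 0.25 + 0.03125 + 0.00390625
    = 265/256 = 1.03515625
Since 1.03515625 > 1, Kraft's inequality is NOT satisfied.
A prefix code with these lengths CANNOT exist.

Kraft sum = 1.03515625. Not satisfied.


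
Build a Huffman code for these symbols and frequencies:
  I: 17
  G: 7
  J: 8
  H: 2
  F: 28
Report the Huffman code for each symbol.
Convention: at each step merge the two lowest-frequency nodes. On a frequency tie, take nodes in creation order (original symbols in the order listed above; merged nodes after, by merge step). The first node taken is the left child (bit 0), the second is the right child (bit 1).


Huffman tree construction:
Step 1: Merge H(2) + G(7) = 9
Step 2: Merge J(8) + (H+G)(9) = 17
Step 3: Merge I(17) + (J+(H+G))(17) = 34
Step 4: Merge F(28) + (I+(J+(H+G)))(34) = 62
Read each symbol's code off the tree from the root (left child = 0, right child = 1).

Codes:
  I: 10 (length 2)
  G: 1111 (length 4)
  J: 110 (length 3)
  H: 1110 (length 4)
  F: 0 (length 1)
Average code length: 122/62 = 1.9677 bits/symbol


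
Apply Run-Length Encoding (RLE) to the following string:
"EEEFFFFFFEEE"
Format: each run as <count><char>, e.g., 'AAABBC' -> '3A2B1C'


Scanning runs left to right:
  i=0: run of 'E' x 3 -> '3E'
  i=3: run of 'F' x 6 -> '6F'
  i=9: run of 'E' x 3 -> '3E'

RLE = 3E6F3E


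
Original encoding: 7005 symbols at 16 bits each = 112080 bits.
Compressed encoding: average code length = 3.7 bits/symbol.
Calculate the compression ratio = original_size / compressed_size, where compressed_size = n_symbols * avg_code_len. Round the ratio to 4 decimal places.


original_size = n_symbols * orig_bits = 7005 * 16 = 112080 bits
compressed_size = n_symbols * avg_code_len = 7005 * 3.7 = 25918.5 bits
ratio = original_size / compressed_size = 112080 / 25918.5 = 4.3243

Compression ratio = 4.3243


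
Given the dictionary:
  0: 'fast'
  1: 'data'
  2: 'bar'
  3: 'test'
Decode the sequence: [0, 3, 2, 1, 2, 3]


Look up each index in the dictionary:
  0 -> 'fast'
  3 -> 'test'
  2 -> 'bar'
  1 -> 'data'
  2 -> 'bar'
  3 -> 'test'

Decoded: "fast test bar data bar test"


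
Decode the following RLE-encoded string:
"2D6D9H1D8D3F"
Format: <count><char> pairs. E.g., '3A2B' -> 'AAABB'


Expanding each <count><char> pair:
  2D -> 'DD'
  6D -> 'DDDDDD'
  9H -> 'HHHHHHHHH'
  1D -> 'D'
  8D -> 'DDDDDDDD'
  3F -> 'FFF'

Decoded = DDDDDDDDHHHHHHHHHDDDDDDDDDFFF


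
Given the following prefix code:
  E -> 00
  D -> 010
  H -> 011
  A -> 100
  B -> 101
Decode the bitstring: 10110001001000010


Decoding step by step:
Bits 101 -> B
Bits 100 -> A
Bits 010 -> D
Bits 010 -> D
Bits 00 -> E
Bits 010 -> D


Decoded message: BADDED


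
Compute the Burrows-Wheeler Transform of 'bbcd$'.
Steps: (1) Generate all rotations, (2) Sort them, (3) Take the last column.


Rotations (sorted):
  0: $bbcd -> last char: d
  1: bbcd$ -> last char: $
  2: bcd$b -> last char: b
  3: cd$bb -> last char: b
  4: d$bbc -> last char: c


BWT = d$bbc


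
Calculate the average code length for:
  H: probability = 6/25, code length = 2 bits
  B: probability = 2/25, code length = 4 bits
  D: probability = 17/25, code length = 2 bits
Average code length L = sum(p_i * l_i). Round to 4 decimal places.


Weighted contributions p_i * l_i:
  H: (6/25) * 2 = 12/25
  B: (2/25) * 4 = 8/25
  D: (17/25) * 2 = 34/25
Sum = (12 + 8 + 34)/25 = 54/25

L = 54/25 = 2.1600 bits/symbol


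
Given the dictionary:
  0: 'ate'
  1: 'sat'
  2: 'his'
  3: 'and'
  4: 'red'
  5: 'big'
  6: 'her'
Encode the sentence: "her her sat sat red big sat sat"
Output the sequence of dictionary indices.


Look up each word in the dictionary:
  'her' -> 6
  'her' -> 6
  'sat' -> 1
  'sat' -> 1
  'red' -> 4
  'big' -> 5
  'sat' -> 1
  'sat' -> 1

Encoded: [6, 6, 1, 1, 4, 5, 1, 1]


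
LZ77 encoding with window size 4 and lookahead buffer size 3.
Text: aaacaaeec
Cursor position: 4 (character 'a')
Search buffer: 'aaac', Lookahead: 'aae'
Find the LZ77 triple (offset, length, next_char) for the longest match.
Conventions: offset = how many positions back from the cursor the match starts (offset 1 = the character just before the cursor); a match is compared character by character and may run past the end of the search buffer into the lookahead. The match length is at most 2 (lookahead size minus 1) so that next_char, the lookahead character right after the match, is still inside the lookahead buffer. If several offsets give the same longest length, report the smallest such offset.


Try each offset into the search buffer:
  offset=1 (pos 3, char 'c'): match length 0
  offset=2 (pos 2, char 'a'): match length 1
  offset=3 (pos 1, char 'a'): match length 2
  offset=4 (pos 0, char 'a'): match length 2
Longest match has length 2, found at offsets 3, 4; take the smallest, offset 3.
next_char = character at position 4 + 2 = 6 -> 'e'

Best match: offset=3, length=2 (matching 'aa' starting at position 1)
LZ77 triple: (3, 2, 'e')


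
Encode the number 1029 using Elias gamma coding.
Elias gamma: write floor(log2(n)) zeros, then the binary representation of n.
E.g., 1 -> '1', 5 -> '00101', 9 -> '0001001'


num_bits = floor(log2(1029)) + 1 = 11
leading_zeros = num_bits - 1 = 10
binary(1029) = 10000000101

Elias gamma(1029) = '0000000000' + '10000000101' = 000000000010000000101 (21 bits)


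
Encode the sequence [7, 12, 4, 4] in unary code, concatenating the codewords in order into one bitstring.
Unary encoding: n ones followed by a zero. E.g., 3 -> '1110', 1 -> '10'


Encode each number as n ones followed by a terminating 0:
  7 -> 11111110 (8 bits)
  12 -> 1111111111110 (13 bits)
  4 -> 11110 (5 bits)
  4 -> 11110 (5 bits)
Total length = 8 + 13 + 5 + 5 = 31 bits.

Unary([7, 12, 4, 4]) = 1111111011111111111101111011110 (31 bits)


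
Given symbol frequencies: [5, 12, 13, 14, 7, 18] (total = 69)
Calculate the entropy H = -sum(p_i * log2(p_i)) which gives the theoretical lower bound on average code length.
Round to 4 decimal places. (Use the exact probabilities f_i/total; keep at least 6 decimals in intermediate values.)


Per-symbol terms -p_i * log2(p_i) with p_i = f_i/69:
  p = 5/69 = 0.072464: log2(p) = -3.786596, -p*log2(p) = 0.274391
  p = 12/69 = 0.173913: log2(p) = -2.523562, -p*log2(p) = 0.438880
  p = 13/69 = 0.188406: log2(p) = -2.408085, -p*log2(p) = 0.453697
  p = 14/69 = 0.202899: log2(p) = -2.301170, -p*log2(p) = 0.466904
  p = 7/69 = 0.101449: log2(p) = -3.301170, -p*log2(p) = 0.334901
  p = 18/69 = 0.260870: log2(p) = -1.938599, -p*log2(p) = 0.505722
H = 0.274391 + 0.438880 + 0.453697 + 0.466904 + 0.334901 + 0.505722 = 2.474495

H = 2.4745 bits/symbol


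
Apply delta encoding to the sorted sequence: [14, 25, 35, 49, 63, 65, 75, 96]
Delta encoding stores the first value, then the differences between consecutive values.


First value: 14
Deltas:
  25 - 14 = 11
  35 - 25 = 10
  49 - 35 = 14
  63 - 49 = 14
  65 - 63 = 2
  75 - 65 = 10
  96 - 75 = 21


Delta encoded: [14, 11, 10, 14, 14, 2, 10, 21]


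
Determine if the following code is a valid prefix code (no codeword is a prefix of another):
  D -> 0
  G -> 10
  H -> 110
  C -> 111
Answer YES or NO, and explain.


Checking each pair (does one codeword prefix another?):
  D='0' vs G='10': no prefix
  D='0' vs H='110': no prefix
  D='0' vs C='111': no prefix
  G='10' vs D='0': no prefix
  G='10' vs H='110': no prefix
  G='10' vs C='111': no prefix
  H='110' vs D='0': no prefix
  H='110' vs G='10': no prefix
  H='110' vs C='111': no prefix
  C='111' vs D='0': no prefix
  C='111' vs G='10': no prefix
  C='111' vs H='110': no prefix
No violation found over all pairs.

YES -- this is a valid prefix code. No codeword is a prefix of any other codeword.


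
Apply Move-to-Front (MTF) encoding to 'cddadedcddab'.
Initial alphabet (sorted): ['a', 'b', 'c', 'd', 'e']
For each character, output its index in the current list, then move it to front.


MTF encoding:
'c': index 2 in ['a', 'b', 'c', 'd', 'e'] -> ['c', 'a', 'b', 'd', 'e']
'd': index 3 in ['c', 'a', 'b', 'd', 'e'] -> ['d', 'c', 'a', 'b', 'e']
'd': index 0 in ['d', 'c', 'a', 'b', 'e'] -> ['d', 'c', 'a', 'b', 'e']
'a': index 2 in ['d', 'c', 'a', 'b', 'e'] -> ['a', 'd', 'c', 'b', 'e']
'd': index 1 in ['a', 'd', 'c', 'b', 'e'] -> ['d', 'a', 'c', 'b', 'e']
'e': index 4 in ['d', 'a', 'c', 'b', 'e'] -> ['e', 'd', 'a', 'c', 'b']
'd': index 1 in ['e', 'd', 'a', 'c', 'b'] -> ['d', 'e', 'a', 'c', 'b']
'c': index 3 in ['d', 'e', 'a', 'c', 'b'] -> ['c', 'd', 'e', 'a', 'b']
'd': index 1 in ['c', 'd', 'e', 'a', 'b'] -> ['d', 'c', 'e', 'a', 'b']
'd': index 0 in ['d', 'c', 'e', 'a', 'b'] -> ['d', 'c', 'e', 'a', 'b']
'a': index 3 in ['d', 'c', 'e', 'a', 'b'] -> ['a', 'd', 'c', 'e', 'b']
'b': index 4 in ['a', 'd', 'c', 'e', 'b'] -> ['b', 'a', 'd', 'c', 'e']


Output: [2, 3, 0, 2, 1, 4, 1, 3, 1, 0, 3, 4]
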